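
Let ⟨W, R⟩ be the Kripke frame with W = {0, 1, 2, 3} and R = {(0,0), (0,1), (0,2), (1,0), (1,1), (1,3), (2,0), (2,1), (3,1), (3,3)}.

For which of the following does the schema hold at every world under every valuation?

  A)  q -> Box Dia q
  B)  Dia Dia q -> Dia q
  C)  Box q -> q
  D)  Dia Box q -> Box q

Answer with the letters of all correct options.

none

R is not reflexive: not 2 R 2.
R is not symmetric: 2 R 1 but not 1 R 2.
R is not transitive: 0 R 1 and 1 R 3 but not 0 R 3.
R is not euclidean: 0 R 1 and 0 R 2 but not 1 R 2.
(A) q -> Box Dia q is axiom B, which corresponds to symmetry. R is not symmetric — not valid.
(B) Dia Dia q -> Dia q is the dual of axiom 4, which corresponds to transitivity. R is not transitive — not valid.
(C) Box q -> q is axiom T, which corresponds to reflexivity. R is not reflexive — not valid.
(D) Dia Box q -> Box q (the dual of axiom 5) characterises the euclidean frames. R is not euclidean — not valid.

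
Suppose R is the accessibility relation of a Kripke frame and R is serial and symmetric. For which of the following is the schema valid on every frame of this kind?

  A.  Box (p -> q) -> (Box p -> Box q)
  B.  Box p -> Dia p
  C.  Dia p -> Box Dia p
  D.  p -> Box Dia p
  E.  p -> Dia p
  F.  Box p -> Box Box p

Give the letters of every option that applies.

A, B, D

(A) Box (p -> q) -> (Box p -> Box q) is the K axiom; it holds on all frames — valid.
(B) Box p -> Dia p is axiom D; it is valid on a frame exactly when R is serial. Every such R is serial, so valid.
(C) axiom 5: valid iff R is euclidean. Such an R need not be euclidean — not valid.
(D) p -> Box Dia p (axiom B) characterises the symmetric frames. Every such R is symmetric — valid.
(E) p -> Dia p is the dual of axiom T, which corresponds to reflexivity. Such an R need not be reflexive — not valid.
(F) Box p -> Box Box p is axiom 4; it is valid on a frame exactly when R is transitive. Such an R need not be transitive, so not valid.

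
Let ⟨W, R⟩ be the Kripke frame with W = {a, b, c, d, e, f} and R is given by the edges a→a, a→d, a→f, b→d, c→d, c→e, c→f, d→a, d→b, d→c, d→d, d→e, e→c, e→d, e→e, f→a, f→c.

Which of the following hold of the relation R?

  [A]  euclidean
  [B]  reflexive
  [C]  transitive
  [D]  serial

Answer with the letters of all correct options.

(A) not euclidean: a R d and a R f but not d R f.
(B) not reflexive: not b R b.
(C) not transitive: a R d and d R b but not a R b.
(D) serial: every world has an R-successor.

D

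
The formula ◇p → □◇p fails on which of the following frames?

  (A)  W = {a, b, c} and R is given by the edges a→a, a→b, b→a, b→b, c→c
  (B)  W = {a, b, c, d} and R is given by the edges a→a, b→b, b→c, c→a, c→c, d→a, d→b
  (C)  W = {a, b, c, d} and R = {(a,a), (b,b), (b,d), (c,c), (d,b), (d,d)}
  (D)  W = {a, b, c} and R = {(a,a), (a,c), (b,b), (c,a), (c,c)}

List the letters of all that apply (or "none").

The schema ◇p → □◇p is axiom 5; it is valid on a frame iff R is euclidean.
(A) R is euclidean (any two R-successors of the same world are R-related), so the schema is valid here.
(B) R is not euclidean (b R c and b R b but not c R b), so the schema fails here.
(C) R is euclidean (any two R-successors of the same world are R-related), so the schema is valid here.
(D) R is euclidean (any two R-successors of the same world are R-related), so the schema is valid here.

B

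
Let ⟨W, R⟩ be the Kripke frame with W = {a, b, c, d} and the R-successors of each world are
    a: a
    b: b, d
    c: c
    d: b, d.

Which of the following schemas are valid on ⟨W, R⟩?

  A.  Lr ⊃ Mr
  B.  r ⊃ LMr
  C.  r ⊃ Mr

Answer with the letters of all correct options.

R is reflexive: each world relates to itself.
R is symmetric: every R-edge is matched by its reverse.
R is serial: every world has an R-successor.
(A) Lr ⊃ Mr (axiom D) characterises the serial frames. R is serial — valid.
(B) r ⊃ LMr (axiom B) characterises the symmetric frames. R is symmetric — valid.
(C) r ⊃ Mr is the dual of axiom T, which corresponds to reflexivity. R is reflexive — valid.

A, B, C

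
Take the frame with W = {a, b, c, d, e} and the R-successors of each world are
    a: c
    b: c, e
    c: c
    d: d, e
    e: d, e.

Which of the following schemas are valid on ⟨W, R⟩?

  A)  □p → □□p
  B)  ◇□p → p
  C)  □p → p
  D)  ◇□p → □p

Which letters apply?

none

R is not reflexive: not a R a.
R is not symmetric: a R c but not c R a.
R is not transitive: b R e and e R d but not b R d.
R is not euclidean: b R c and b R e but not c R e.
(A) axiom 4: valid iff R is transitive. R is not transitive — not valid.
(B) ◇□p → p is the dual of axiom B; it is valid on a frame exactly when R is symmetric. R is not symmetric, so not valid.
(C) □p → p is axiom T; it is valid on a frame exactly when R is reflexive. R is not reflexive, so not valid.
(D) ◇□p → □p (the dual of axiom 5) characterises the euclidean frames. R is not euclidean — not valid.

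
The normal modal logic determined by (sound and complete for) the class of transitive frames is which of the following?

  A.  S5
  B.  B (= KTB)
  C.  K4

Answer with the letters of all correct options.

(A) S5 is determined by the class of reflexive, symmetric, and transitive frames.
(B) B (= KTB) is determined by the class of reflexive and symmetric frames.
(C) K4 is determined by exactly this class.

C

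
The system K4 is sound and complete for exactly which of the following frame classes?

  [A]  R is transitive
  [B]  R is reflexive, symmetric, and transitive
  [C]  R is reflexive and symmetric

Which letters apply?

(A) K4 is sound and complete for exactly this class.
(B) this class determines S5, not K4.
(C) this class determines B (= KTB), not K4.

A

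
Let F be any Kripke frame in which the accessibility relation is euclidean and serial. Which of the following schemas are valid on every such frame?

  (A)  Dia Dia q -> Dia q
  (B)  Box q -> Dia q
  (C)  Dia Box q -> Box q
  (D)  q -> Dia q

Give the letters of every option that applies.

(A) Dia Dia q -> Dia q (the dual of axiom 4) characterises the transitive frames. Such an R need not be transitive — not valid.
(B) axiom D: valid iff R is serial. Every such R is serial — valid.
(C) Dia Box q -> Box q is the dual of axiom 5, which corresponds to the euclidean property. Every such R is euclidean — valid.
(D) q -> Dia q is the dual of axiom T, which corresponds to reflexivity. Such an R need not be reflexive — not valid.

B, C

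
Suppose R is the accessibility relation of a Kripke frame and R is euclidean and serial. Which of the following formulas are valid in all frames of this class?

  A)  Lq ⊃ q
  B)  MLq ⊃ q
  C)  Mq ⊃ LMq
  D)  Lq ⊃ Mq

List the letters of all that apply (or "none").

C, D

(A) axiom T: valid iff R is reflexive. Such an R need not be reflexive — not valid.
(B) MLq ⊃ q is the dual of axiom B; it is valid on a frame exactly when R is symmetric. Such an R need not be symmetric, so not valid.
(C) Mq ⊃ LMq (axiom 5) characterises the euclidean frames. Every such R is euclidean — valid.
(D) Lq ⊃ Mq is axiom D, which corresponds to seriality. Every such R is serial — valid.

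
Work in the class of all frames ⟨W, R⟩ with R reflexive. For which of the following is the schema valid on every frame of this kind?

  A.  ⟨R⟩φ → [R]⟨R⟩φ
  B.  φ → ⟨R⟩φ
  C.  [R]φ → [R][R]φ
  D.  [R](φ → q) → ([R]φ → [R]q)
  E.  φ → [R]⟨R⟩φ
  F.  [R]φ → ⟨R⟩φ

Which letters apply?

B, D, F

A reflexive relation is serial.
(A) ⟨R⟩φ → [R]⟨R⟩φ is axiom 5; it is valid on a frame exactly when R is euclidean. Such an R need not be euclidean, so not valid.
(B) φ → ⟨R⟩φ is the dual of axiom T; it is valid on a frame exactly when R is reflexive. Every such R is reflexive, so valid.
(C) [R]φ → [R][R]φ (axiom 4) characterises the transitive frames. Such an R need not be transitive — not valid.
(D) [R](φ → q) → ([R]φ → [R]q) is axiom K, valid on every Kripke frame — valid.
(E) φ → [R]⟨R⟩φ (axiom B) characterises the symmetric frames. Such an R need not be symmetric — not valid.
(F) [R]φ → ⟨R⟩φ (axiom D) characterises the serial frames. Every such R is serial — valid.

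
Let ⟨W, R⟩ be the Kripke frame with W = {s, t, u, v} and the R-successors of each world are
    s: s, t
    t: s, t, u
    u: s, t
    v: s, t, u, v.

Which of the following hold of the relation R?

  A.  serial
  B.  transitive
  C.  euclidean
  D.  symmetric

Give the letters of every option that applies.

(A) serial: every world has an R-successor.
(B) not transitive: s R t and t R u but not s R u.
(C) not euclidean: t R s and t R u but not s R u.
(D) not symmetric: u R s but not s R u.

A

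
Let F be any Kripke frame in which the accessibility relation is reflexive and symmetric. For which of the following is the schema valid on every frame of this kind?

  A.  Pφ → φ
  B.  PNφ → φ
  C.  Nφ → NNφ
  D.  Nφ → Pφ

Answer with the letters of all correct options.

Reflexive relations are serial.
(A) Pφ → φ is the converse of T; it holds exactly when R ⊆ identity. Such an R need not be a subset of the identity — not valid.
(B) PNφ → φ (the dual of axiom B) characterises the symmetric frames. Every such R is symmetric — valid.
(C) axiom 4: valid iff R is transitive. Such an R need not be transitive — not valid.
(D) axiom D: valid iff R is serial. Every such R is serial — valid.

B, D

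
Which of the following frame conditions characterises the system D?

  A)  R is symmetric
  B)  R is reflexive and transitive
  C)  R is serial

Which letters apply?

(A) this class determines KB, not D.
(B) this class determines S4, not D.
(C) D is sound and complete for exactly this class.

C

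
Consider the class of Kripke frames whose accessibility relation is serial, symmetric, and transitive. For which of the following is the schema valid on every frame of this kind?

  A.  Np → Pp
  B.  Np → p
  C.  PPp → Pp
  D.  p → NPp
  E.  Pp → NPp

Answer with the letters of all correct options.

A, B, C, D, E

A serial symmetric transitive relation is reflexive (take any v with uRv; symmetry gives vRu and transitivity gives uRu), hence an equivalence relation.
(A) Np → Pp is axiom D; it is valid on a frame exactly when R is serial. Every such R is serial, so valid.
(B) Np → p (axiom T) characterises the reflexive frames. Every such R is reflexive — valid.
(C) PPp → Pp is the dual of axiom 4; it is valid on a frame exactly when R is transitive. Every such R is transitive, so valid.
(D) p → NPp (axiom B) characterises the symmetric frames. Every such R is symmetric — valid.
(E) Pp → NPp is axiom 5; it is valid on a frame exactly when R is euclidean. Every such R is euclidean, so valid.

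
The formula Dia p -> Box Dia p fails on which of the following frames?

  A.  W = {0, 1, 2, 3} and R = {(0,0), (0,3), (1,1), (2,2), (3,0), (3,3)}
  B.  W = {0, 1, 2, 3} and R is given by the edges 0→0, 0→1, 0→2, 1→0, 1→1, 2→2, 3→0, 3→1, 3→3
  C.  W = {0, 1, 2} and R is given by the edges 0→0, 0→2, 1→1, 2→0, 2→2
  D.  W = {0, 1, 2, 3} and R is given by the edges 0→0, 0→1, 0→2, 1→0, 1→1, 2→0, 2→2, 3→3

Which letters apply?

B, D

The schema Dia p -> Box Dia p is axiom 5; it is valid on a frame iff R is euclidean.
(A) R is euclidean (any two R-successors of the same world are R-related), so the schema is valid here.
(B) R is not euclidean (0 R 1 and 0 R 2 but not 1 R 2), so the schema fails here.
(C) R is euclidean (any two R-successors of the same world are R-related), so the schema is valid here.
(D) R is not euclidean (0 R 1 and 0 R 2 but not 1 R 2), so the schema fails here.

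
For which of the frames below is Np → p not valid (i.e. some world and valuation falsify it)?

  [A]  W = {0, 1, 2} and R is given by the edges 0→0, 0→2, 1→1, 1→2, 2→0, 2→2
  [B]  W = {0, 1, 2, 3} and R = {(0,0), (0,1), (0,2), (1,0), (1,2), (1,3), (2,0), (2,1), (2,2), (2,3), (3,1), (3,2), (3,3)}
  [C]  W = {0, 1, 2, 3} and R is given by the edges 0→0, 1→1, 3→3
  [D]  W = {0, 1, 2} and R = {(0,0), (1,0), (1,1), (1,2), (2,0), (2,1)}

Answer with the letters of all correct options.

The schema Np → p is axiom T; it is valid on a frame iff R is reflexive.
(A) R is reflexive (each world relates to itself), so the schema is valid here.
(B) R is not reflexive (not 1 R 1), so the schema fails here.
(C) R is not reflexive (not 2 R 2), so the schema fails here.
(D) R is not reflexive (not 2 R 2), so the schema fails here.

B, C, D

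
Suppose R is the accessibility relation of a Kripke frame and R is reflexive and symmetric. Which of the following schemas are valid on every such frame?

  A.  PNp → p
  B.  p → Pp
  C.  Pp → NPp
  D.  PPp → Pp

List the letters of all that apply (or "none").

Reflexive relations are serial.
(A) PNp → p (the dual of axiom B) characterises the symmetric frames. Every such R is symmetric — valid.
(B) p → Pp is the dual of axiom T; it is valid on a frame exactly when R is reflexive. Every such R is reflexive, so valid.
(C) Pp → NPp is axiom 5; it is valid on a frame exactly when R is euclidean. Such an R need not be euclidean, so not valid.
(D) PPp → Pp (the dual of axiom 4) characterises the transitive frames. Such an R need not be transitive — not valid.

A, B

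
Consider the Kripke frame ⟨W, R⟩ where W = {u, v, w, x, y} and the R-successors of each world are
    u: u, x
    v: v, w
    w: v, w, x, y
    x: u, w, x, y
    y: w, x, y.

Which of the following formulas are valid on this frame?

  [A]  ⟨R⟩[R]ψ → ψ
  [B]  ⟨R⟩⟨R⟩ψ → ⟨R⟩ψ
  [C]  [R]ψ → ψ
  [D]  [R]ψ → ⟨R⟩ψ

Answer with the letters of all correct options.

A, C, D

R is reflexive: each world relates to itself.
R is symmetric: every R-edge is matched by its reverse.
R is not transitive: u R x and x R w but not u R w.
R is serial: every world has an R-successor.
(A) ⟨R⟩[R]ψ → ψ is the dual of axiom B, which corresponds to symmetry. R is symmetric — valid.
(B) the dual of axiom 4: valid iff R is transitive. R is not transitive — not valid.
(C) [R]ψ → ψ is axiom T, which corresponds to reflexivity. R is reflexive — valid.
(D) axiom D: valid iff R is serial. R is serial — valid.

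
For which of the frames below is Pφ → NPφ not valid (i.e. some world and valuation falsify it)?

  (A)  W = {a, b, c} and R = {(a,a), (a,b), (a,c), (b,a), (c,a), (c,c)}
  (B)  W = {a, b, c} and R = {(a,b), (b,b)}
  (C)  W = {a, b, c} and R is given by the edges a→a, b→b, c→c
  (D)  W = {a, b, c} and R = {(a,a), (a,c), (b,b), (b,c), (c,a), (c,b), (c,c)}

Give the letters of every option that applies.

The schema Pφ → NPφ is axiom 5; it is valid on a frame iff R is euclidean.
(A) R is not euclidean (a R b and a R c but not b R c), so the schema fails here.
(B) R is euclidean (any two R-successors of the same world are R-related), so the schema is valid here.
(C) R is euclidean (any two R-successors of the same world are R-related), so the schema is valid here.
(D) R is not euclidean (c R a and c R b but not a R b), so the schema fails here.

A, D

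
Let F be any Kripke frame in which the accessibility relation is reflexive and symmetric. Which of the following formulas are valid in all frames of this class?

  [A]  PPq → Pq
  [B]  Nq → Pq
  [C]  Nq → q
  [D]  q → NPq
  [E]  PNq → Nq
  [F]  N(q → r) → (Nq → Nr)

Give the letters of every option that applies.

Reflexive relations are serial.
(A) the dual of axiom 4: valid iff R is transitive. Such an R need not be transitive — not valid.
(B) Nq → Pq is axiom D, which corresponds to seriality. Every such R is serial — valid.
(C) Nq → q is axiom T; it is valid on a frame exactly when R is reflexive. Every such R is reflexive, so valid.
(D) axiom B: valid iff R is symmetric. Every such R is symmetric — valid.
(E) PNq → Nq is the dual of axiom 5; it is valid on a frame exactly when R is euclidean. Such an R need not be euclidean, so not valid.
(F) N(q → r) → (Nq → Nr) is the K axiom; it holds on all frames — valid.

B, C, D, F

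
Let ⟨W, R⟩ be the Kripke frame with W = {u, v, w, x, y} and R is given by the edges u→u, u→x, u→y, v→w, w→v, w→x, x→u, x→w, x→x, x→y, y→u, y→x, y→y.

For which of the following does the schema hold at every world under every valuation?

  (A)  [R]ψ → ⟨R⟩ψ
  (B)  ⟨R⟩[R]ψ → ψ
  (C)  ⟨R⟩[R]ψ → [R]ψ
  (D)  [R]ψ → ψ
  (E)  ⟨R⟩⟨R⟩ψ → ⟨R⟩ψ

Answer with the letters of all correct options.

A, B

R is not reflexive: not v R v.
R is symmetric: every R-edge is matched by its reverse.
R is not transitive: u R x and x R w but not u R w.
R is not euclidean: w R v and w R x but not v R x.
R is serial: every world has an R-successor.
(A) axiom D: valid iff R is serial. R is serial — valid.
(B) ⟨R⟩[R]ψ → ψ is the dual of axiom B; it is valid on a frame exactly when R is symmetric. R is symmetric, so valid.
(C) the dual of axiom 5: valid iff R is euclidean. R is not euclidean — not valid.
(D) axiom T: valid iff R is reflexive. R is not reflexive — not valid.
(E) the dual of axiom 4: valid iff R is transitive. R is not transitive — not valid.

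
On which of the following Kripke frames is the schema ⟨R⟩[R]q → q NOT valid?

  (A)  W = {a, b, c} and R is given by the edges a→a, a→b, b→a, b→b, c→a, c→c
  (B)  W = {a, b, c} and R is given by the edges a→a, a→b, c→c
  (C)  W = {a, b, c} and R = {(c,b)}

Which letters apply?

A, B, C

The schema ⟨R⟩[R]q → q is the dual of axiom B; it is valid on a frame iff R is symmetric.
(A) R is not symmetric (c R a but not a R c), so the schema fails here.
(B) R is not symmetric (a R b but not b R a), so the schema fails here.
(C) R is not symmetric (c R b but not b R c), so the schema fails here.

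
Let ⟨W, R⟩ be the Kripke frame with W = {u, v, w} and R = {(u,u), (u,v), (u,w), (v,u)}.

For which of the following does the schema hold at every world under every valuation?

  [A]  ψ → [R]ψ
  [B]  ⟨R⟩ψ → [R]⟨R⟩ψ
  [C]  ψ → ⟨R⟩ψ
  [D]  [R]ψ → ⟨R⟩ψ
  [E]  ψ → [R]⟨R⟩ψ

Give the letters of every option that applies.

R is not reflexive: not v R v.
R is not symmetric: u R w but not w R u.
R is not euclidean: u R v and u R w but not v R w.
R is not serial: w has no R-successor.
R is not a subset of the identity: u R v with u ≠ v.
(A) ψ → [R]ψ is valid only on frames where every R-edge is a self-loop. Here R ⊄ identity — not valid.
(B) ⟨R⟩ψ → [R]⟨R⟩ψ is axiom 5; it is valid on a frame exactly when R is euclidean. R is not euclidean, so not valid.
(C) ψ → ⟨R⟩ψ is the dual of axiom T; it is valid on a frame exactly when R is reflexive. R is not reflexive, so not valid.
(D) axiom D: valid iff R is serial. R is not serial — not valid.
(E) ψ → [R]⟨R⟩ψ (axiom B) characterises the symmetric frames. R is not symmetric — not valid.

none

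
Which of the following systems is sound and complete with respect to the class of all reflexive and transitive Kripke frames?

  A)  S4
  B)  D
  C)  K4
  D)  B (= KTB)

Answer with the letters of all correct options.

(A) S4 is determined by exactly this class.
(B) D is determined by the class of serial frames.
(C) K4 is determined by the class of transitive frames.
(D) B (= KTB) is determined by the class of reflexive and symmetric frames.

A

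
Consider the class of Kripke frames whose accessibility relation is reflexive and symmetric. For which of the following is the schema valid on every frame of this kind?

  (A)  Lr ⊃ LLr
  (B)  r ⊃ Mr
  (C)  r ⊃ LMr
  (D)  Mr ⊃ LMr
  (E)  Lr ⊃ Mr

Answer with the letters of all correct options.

Reflexive relations are serial.
(A) Lr ⊃ LLr is axiom 4, which corresponds to transitivity. Such an R need not be transitive — not valid.
(B) the dual of axiom T: valid iff R is reflexive. Every such R is reflexive — valid.
(C) axiom B: valid iff R is symmetric. Every such R is symmetric — valid.
(D) Mr ⊃ LMr is axiom 5; it is valid on a frame exactly when R is euclidean. Such an R need not be euclidean, so not valid.
(E) Lr ⊃ Mr is axiom D, which corresponds to seriality. Every such R is serial — valid.

B, C, E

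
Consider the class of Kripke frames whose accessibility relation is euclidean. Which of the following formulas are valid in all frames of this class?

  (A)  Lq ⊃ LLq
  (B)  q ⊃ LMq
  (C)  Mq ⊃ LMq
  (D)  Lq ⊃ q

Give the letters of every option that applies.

C

(A) Lq ⊃ LLq is axiom 4; it is valid on a frame exactly when R is transitive. Such an R need not be transitive, so not valid.
(B) q ⊃ LMq (axiom B) characterises the symmetric frames. Such an R need not be symmetric — not valid.
(C) axiom 5: valid iff R is euclidean. Every such R is euclidean — valid.
(D) Lq ⊃ q (axiom T) characterises the reflexive frames. Such an R need not be reflexive — not valid.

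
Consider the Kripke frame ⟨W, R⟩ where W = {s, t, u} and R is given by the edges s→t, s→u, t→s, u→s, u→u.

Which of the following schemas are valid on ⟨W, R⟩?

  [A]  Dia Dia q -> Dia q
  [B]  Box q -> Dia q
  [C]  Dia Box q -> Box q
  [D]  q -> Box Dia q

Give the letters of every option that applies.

R is symmetric: every R-edge is matched by its reverse.
R is not transitive: s R t and t R s but not s R s.
R is not euclidean: s R t and s R u but not t R u.
R is serial: every world has an R-successor.
(A) Dia Dia q -> Dia q is the dual of axiom 4; it is valid on a frame exactly when R is transitive. R is not transitive, so not valid.
(B) Box q -> Dia q (axiom D) characterises the serial frames. R is serial — valid.
(C) the dual of axiom 5: valid iff R is euclidean. R is not euclidean — not valid.
(D) axiom B: valid iff R is symmetric. R is symmetric — valid.

B, D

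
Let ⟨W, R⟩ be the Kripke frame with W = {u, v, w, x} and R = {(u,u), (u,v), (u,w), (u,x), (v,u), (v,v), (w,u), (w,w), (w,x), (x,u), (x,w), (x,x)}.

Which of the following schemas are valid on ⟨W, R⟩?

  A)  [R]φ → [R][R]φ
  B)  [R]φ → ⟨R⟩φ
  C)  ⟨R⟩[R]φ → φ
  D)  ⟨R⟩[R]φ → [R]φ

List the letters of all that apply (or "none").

B, C

R is symmetric: every R-edge is matched by its reverse.
R is not transitive: v R u and u R w but not v R w.
R is not euclidean: u R v and u R w but not v R w.
R is serial: every world has an R-successor.
(A) [R]φ → [R][R]φ is axiom 4; it is valid on a frame exactly when R is transitive. R is not transitive, so not valid.
(B) axiom D: valid iff R is serial. R is serial — valid.
(C) ⟨R⟩[R]φ → φ is the dual of axiom B, which corresponds to symmetry. R is symmetric — valid.
(D) ⟨R⟩[R]φ → [R]φ (the dual of axiom 5) characterises the euclidean frames. R is not euclidean — not valid.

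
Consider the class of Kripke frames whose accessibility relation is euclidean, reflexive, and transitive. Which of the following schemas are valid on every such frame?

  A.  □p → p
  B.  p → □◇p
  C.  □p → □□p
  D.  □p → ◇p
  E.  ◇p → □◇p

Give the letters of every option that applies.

A relation that is euclidean, reflexive, and transitive is also serial and symmetric.
(A) axiom T: valid iff R is reflexive. Every such R is reflexive — valid.
(B) p → □◇p (axiom B) characterises the symmetric frames. Every such R is symmetric — valid.
(C) axiom 4: valid iff R is transitive. Every such R is transitive — valid.
(D) axiom D: valid iff R is serial. Every such R is serial — valid.
(E) ◇p → □◇p is axiom 5; it is valid on a frame exactly when R is euclidean. Every such R is euclidean, so valid.

A, B, C, D, E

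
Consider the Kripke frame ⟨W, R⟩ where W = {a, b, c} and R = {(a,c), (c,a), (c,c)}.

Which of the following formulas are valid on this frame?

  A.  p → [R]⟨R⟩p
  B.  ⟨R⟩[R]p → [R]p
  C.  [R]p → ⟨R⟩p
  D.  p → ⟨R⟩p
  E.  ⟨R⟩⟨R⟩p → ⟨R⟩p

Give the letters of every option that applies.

R is not reflexive: not a R a.
R is symmetric: every R-edge is matched by its reverse.
R is not transitive: a R c and c R a but not a R a.
R is not euclidean: c R a and c R a but not a R a.
R is not serial: b has no R-successor.
(A) p → [R]⟨R⟩p is axiom B, which corresponds to symmetry. R is symmetric — valid.
(B) ⟨R⟩[R]p → [R]p (the dual of axiom 5) characterises the euclidean frames. R is not euclidean — not valid.
(C) [R]p → ⟨R⟩p is axiom D, which corresponds to seriality. R is not serial — not valid.
(D) the dual of axiom T: valid iff R is reflexive. R is not reflexive — not valid.
(E) ⟨R⟩⟨R⟩p → ⟨R⟩p is the dual of axiom 4, which corresponds to transitivity. R is not transitive — not valid.

A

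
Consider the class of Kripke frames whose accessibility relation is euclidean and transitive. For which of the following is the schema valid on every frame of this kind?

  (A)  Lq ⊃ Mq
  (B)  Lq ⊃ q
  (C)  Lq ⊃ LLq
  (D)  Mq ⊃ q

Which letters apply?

(A) axiom D: valid iff R is serial. Such an R need not be serial — not valid.
(B) Lq ⊃ q is axiom T; it is valid on a frame exactly when R is reflexive. Such an R need not be reflexive, so not valid.
(C) Lq ⊃ LLq is axiom 4, which corresponds to transitivity. Every such R is transitive — valid.
(D) Mq ⊃ q is valid only on frames where every R-edge is a self-loop. Such an R need not be a subset of the identity — not valid.

C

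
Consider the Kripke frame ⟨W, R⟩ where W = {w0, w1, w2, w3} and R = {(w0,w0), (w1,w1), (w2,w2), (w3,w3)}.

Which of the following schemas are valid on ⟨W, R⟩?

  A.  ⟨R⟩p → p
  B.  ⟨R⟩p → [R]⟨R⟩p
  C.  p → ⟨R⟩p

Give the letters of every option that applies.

A, B, C

R is reflexive: each world relates to itself.
R is euclidean: any two R-successors of the same world are R-related.
R is a subset of the identity: every R-edge is a self-loop.
(A) ⟨R⟩p → p is valid only on frames where every R-edge is a self-loop. Here R ⊆ identity — valid.
(B) ⟨R⟩p → [R]⟨R⟩p is axiom 5; it is valid on a frame exactly when R is euclidean. R is euclidean, so valid.
(C) p → ⟨R⟩p is the dual of axiom T, which corresponds to reflexivity. R is reflexive — valid.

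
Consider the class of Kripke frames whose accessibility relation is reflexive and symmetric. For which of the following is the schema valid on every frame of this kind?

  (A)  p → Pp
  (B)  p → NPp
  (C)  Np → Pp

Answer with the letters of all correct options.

A, B, C

Reflexive relations are serial.
(A) p → Pp is the dual of axiom T, which corresponds to reflexivity. Every such R is reflexive — valid.
(B) p → NPp is axiom B; it is valid on a frame exactly when R is symmetric. Every such R is symmetric, so valid.
(C) Np → Pp is axiom D, which corresponds to seriality. Every such R is serial — valid.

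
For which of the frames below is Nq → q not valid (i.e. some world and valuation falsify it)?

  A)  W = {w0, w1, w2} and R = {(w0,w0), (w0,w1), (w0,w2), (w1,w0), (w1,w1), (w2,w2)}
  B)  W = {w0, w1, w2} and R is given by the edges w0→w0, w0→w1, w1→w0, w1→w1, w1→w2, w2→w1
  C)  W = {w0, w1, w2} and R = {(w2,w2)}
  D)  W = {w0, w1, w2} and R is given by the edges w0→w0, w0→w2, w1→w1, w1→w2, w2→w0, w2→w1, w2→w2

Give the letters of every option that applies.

B, C

The schema Nq → q is axiom T; it is valid on a frame iff R is reflexive.
(A) R is reflexive (each world relates to itself), so the schema is valid here.
(B) R is not reflexive (not w2 R w2), so the schema fails here.
(C) R is not reflexive (not w0 R w0), so the schema fails here.
(D) R is reflexive (each world relates to itself), so the schema is valid here.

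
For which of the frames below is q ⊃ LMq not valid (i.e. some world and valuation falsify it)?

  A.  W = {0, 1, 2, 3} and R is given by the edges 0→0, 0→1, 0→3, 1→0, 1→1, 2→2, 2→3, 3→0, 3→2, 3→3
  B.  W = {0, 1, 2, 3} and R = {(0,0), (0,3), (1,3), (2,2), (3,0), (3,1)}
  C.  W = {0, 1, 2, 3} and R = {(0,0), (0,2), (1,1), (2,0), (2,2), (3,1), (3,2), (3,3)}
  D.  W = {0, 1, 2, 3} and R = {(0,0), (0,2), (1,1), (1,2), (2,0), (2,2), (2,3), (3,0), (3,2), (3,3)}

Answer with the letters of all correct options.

The schema q ⊃ LMq is axiom B; it is valid on a frame iff R is symmetric.
(A) R is symmetric (every R-edge is matched by its reverse), so the schema is valid here.
(B) R is symmetric (every R-edge is matched by its reverse), so the schema is valid here.
(C) R is not symmetric (3 R 1 but not 1 R 3), so the schema fails here.
(D) R is not symmetric (1 R 2 but not 2 R 1), so the schema fails here.

C, D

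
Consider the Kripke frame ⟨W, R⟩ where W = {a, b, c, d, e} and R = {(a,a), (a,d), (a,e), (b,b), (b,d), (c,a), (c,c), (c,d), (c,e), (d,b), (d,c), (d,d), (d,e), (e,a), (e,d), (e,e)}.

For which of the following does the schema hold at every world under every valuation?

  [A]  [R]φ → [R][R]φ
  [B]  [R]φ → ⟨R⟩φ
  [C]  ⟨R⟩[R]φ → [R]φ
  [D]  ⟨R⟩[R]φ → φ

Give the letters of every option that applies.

B

R is not symmetric: a R d but not d R a.
R is not transitive: a R d and d R b but not a R b.
R is not euclidean: a R d and a R a but not d R a.
R is serial: every world has an R-successor.
(A) [R]φ → [R][R]φ (axiom 4) characterises the transitive frames. R is not transitive — not valid.
(B) axiom D: valid iff R is serial. R is serial — valid.
(C) ⟨R⟩[R]φ → [R]φ (the dual of axiom 5) characterises the euclidean frames. R is not euclidean — not valid.
(D) ⟨R⟩[R]φ → φ (the dual of axiom B) characterises the symmetric frames. R is not symmetric — not valid.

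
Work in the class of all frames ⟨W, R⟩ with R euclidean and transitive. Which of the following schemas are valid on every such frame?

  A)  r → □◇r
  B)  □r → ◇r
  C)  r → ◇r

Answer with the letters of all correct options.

none

(A) r → □◇r is axiom B; it is valid on a frame exactly when R is symmetric. Such an R need not be symmetric, so not valid.
(B) axiom D: valid iff R is serial. Such an R need not be serial — not valid.
(C) r → ◇r is the dual of axiom T, which corresponds to reflexivity. Such an R need not be reflexive — not valid.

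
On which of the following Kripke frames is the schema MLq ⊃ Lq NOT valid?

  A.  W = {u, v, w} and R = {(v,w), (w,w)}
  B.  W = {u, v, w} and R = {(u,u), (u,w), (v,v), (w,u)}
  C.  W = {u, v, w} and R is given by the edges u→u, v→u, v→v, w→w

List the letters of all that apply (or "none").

The schema MLq ⊃ Lq is the dual of axiom 5; it is valid on a frame iff R is euclidean.
(A) R is euclidean (any two R-successors of the same world are R-related), so the schema is valid here.
(B) R is not euclidean (u R w and u R w but not w R w), so the schema fails here.
(C) R is not euclidean (v R u and v R v but not u R v), so the schema fails here.

B, C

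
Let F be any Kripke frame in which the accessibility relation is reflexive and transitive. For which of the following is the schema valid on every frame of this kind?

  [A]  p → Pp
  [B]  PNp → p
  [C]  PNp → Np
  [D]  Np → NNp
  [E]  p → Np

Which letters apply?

Reflexive relations are serial.
(A) p → Pp is the dual of axiom T, which corresponds to reflexivity. Every such R is reflexive — valid.
(B) PNp → p is the dual of axiom B; it is valid on a frame exactly when R is symmetric. Such an R need not be symmetric, so not valid.
(C) PNp → Np (the dual of axiom 5) characterises the euclidean frames. Such an R need not be euclidean — not valid.
(D) axiom 4: valid iff R is transitive. Every such R is transitive — valid.
(E) p → Np is equivalent to ◇p→p; it holds exactly when R ⊆ identity. Such an R need not be a subset of the identity — not valid.

A, D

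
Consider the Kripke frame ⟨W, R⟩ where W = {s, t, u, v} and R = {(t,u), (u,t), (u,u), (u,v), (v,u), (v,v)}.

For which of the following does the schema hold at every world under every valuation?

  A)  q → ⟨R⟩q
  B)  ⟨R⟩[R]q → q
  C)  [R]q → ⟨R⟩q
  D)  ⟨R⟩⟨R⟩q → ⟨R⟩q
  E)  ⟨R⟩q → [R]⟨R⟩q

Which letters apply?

R is not reflexive: not s R s.
R is symmetric: every R-edge is matched by its reverse.
R is not transitive: t R u and u R t but not t R t.
R is not euclidean: u R t and u R v but not t R v.
R is not serial: s has no R-successor.
(A) q → ⟨R⟩q (the dual of axiom T) characterises the reflexive frames. R is not reflexive — not valid.
(B) ⟨R⟩[R]q → q (the dual of axiom B) characterises the symmetric frames. R is symmetric — valid.
(C) [R]q → ⟨R⟩q is axiom D, which corresponds to seriality. R is not serial — not valid.
(D) the dual of axiom 4: valid iff R is transitive. R is not transitive — not valid.
(E) axiom 5: valid iff R is euclidean. R is not euclidean — not valid.

B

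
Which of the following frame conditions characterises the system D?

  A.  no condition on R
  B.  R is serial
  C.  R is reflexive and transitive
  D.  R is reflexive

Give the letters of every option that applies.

(A) this class determines K, not D.
(B) D is sound and complete for exactly this class.
(C) this class determines S4, not D.
(D) this class determines T (= KT), not D.

B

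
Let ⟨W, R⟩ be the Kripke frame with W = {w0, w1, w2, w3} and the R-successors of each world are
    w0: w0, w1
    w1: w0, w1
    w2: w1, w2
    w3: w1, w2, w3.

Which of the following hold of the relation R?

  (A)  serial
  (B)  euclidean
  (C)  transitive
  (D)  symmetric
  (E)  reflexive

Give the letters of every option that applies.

(A) serial: every world has an R-successor.
(B) not euclidean: w2 R w1 and w2 R w2 but not w1 R w2.
(C) not transitive: w2 R w1 and w1 R w0 but not w2 R w0.
(D) not symmetric: w2 R w1 but not w1 R w2.
(E) reflexive: each world relates to itself.

A, E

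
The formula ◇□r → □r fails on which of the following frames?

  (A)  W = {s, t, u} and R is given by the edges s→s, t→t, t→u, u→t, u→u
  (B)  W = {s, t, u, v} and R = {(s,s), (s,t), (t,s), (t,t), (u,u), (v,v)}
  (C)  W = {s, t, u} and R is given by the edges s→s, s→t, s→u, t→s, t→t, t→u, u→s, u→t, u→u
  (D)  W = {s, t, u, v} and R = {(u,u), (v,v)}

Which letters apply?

The schema ◇□r → □r is the dual of axiom 5; it is valid on a frame iff R is euclidean.
(A) R is euclidean (any two R-successors of the same world are R-related), so the schema is valid here.
(B) R is euclidean (any two R-successors of the same world are R-related), so the schema is valid here.
(C) R is euclidean (any two R-successors of the same world are R-related), so the schema is valid here.
(D) R is euclidean (any two R-successors of the same world are R-related), so the schema is valid here.

none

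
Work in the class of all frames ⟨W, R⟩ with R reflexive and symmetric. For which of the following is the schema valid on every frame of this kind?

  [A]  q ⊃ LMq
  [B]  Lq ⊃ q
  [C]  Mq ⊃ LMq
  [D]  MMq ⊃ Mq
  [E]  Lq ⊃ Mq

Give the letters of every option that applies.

A, B, E

Reflexive relations are serial.
(A) q ⊃ LMq (axiom B) characterises the symmetric frames. Every such R is symmetric — valid.
(B) Lq ⊃ q (axiom T) characterises the reflexive frames. Every such R is reflexive — valid.
(C) axiom 5: valid iff R is euclidean. Such an R need not be euclidean — not valid.
(D) MMq ⊃ Mq is the dual of axiom 4; it is valid on a frame exactly when R is transitive. Such an R need not be transitive, so not valid.
(E) Lq ⊃ Mq is axiom D, which corresponds to seriality. Every such R is serial — valid.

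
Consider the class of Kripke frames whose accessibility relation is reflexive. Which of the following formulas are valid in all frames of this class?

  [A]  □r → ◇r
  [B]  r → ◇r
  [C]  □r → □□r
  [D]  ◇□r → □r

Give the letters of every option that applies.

A, B

A reflexive relation is serial.
(A) axiom D: valid iff R is serial. Every such R is serial — valid.
(B) r → ◇r is the dual of axiom T, which corresponds to reflexivity. Every such R is reflexive — valid.
(C) □r → □□r is axiom 4; it is valid on a frame exactly when R is transitive. Such an R need not be transitive, so not valid.
(D) ◇□r → □r is the dual of axiom 5; it is valid on a frame exactly when R is euclidean. Such an R need not be euclidean, so not valid.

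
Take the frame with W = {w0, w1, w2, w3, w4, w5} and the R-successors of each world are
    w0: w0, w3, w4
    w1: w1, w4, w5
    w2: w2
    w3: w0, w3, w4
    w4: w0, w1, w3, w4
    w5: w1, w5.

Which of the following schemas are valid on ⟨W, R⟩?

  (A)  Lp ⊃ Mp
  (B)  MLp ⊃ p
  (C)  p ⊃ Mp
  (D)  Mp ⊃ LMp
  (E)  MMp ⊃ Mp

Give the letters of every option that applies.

A, B, C

R is reflexive: each world relates to itself.
R is symmetric: every R-edge is matched by its reverse.
R is not transitive: w0 R w4 and w4 R w1 but not w0 R w1.
R is not euclidean: w1 R w4 and w1 R w5 but not w4 R w5.
R is serial: every world has an R-successor.
(A) axiom D: valid iff R is serial. R is serial — valid.
(B) MLp ⊃ p (the dual of axiom B) characterises the symmetric frames. R is symmetric — valid.
(C) p ⊃ Mp is the dual of axiom T; it is valid on a frame exactly when R is reflexive. R is reflexive, so valid.
(D) Mp ⊃ LMp is axiom 5; it is valid on a frame exactly when R is euclidean. R is not euclidean, so not valid.
(E) MMp ⊃ Mp is the dual of axiom 4; it is valid on a frame exactly when R is transitive. R is not transitive, so not valid.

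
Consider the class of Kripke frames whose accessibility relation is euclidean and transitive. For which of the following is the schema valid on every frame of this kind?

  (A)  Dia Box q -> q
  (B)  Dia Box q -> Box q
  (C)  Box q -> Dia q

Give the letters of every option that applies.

B

(A) Dia Box q -> q (the dual of axiom B) characterises the symmetric frames. Such an R need not be symmetric — not valid.
(B) Dia Box q -> Box q is the dual of axiom 5, which corresponds to the euclidean property. Every such R is euclidean — valid.
(C) axiom D: valid iff R is serial. Such an R need not be serial — not valid.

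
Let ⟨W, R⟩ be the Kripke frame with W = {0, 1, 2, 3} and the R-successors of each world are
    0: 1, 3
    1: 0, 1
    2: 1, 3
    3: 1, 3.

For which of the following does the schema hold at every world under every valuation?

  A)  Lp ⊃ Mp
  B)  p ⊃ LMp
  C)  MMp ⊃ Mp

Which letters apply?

R is not symmetric: 0 R 3 but not 3 R 0.
R is not transitive: 0 R 1 and 1 R 0 but not 0 R 0.
R is serial: every world has an R-successor.
(A) Lp ⊃ Mp is axiom D; it is valid on a frame exactly when R is serial. R is serial, so valid.
(B) axiom B: valid iff R is symmetric. R is not symmetric — not valid.
(C) MMp ⊃ Mp is the dual of axiom 4, which corresponds to transitivity. R is not transitive — not valid.

A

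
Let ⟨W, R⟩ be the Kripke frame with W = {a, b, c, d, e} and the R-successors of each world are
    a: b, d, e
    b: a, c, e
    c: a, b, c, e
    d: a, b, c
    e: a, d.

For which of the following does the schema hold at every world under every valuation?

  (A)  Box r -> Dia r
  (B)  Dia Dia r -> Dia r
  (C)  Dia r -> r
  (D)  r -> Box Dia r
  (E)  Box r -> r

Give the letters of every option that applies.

R is not reflexive: not a R a.
R is not symmetric: b R e but not e R b.
R is not transitive: a R b and b R a but not a R a.
R is serial: every world has an R-successor.
R is not a subset of the identity: a R b with a ≠ b.
(A) axiom D: valid iff R is serial. R is serial — valid.
(B) the dual of axiom 4: valid iff R is transitive. R is not transitive — not valid.
(C) Dia r -> r is the converse of T; it holds exactly when R ⊆ identity. Here R ⊄ identity — not valid.
(D) r -> Box Dia r is axiom B, which corresponds to symmetry. R is not symmetric — not valid.
(E) axiom T: valid iff R is reflexive. R is not reflexive — not valid.

A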